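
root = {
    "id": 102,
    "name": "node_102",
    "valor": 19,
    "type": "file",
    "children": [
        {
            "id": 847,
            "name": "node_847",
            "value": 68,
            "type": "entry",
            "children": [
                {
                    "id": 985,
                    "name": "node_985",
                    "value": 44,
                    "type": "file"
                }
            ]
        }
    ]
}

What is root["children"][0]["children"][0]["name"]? "node_985"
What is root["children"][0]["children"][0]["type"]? "file"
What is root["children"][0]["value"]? 68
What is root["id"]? 102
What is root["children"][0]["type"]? "entry"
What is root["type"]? "file"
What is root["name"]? "node_102"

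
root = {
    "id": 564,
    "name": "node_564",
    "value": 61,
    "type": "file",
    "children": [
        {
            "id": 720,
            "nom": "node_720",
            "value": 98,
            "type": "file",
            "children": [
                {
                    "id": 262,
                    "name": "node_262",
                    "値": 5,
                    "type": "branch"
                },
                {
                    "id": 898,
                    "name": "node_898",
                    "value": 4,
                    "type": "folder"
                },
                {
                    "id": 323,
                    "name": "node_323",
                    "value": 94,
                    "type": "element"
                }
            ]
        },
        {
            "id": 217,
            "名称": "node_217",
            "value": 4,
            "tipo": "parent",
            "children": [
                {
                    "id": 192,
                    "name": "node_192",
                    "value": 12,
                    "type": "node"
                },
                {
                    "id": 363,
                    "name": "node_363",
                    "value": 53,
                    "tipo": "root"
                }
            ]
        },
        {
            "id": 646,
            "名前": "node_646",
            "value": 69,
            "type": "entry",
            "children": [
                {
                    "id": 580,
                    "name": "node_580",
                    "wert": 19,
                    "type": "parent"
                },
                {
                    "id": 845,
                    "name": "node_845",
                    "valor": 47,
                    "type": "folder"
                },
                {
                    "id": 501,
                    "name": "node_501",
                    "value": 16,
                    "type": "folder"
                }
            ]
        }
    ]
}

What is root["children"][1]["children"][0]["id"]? 192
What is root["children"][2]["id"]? 646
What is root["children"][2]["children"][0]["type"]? "parent"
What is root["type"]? "file"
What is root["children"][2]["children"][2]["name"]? "node_501"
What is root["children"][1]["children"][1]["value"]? 53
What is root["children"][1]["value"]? 4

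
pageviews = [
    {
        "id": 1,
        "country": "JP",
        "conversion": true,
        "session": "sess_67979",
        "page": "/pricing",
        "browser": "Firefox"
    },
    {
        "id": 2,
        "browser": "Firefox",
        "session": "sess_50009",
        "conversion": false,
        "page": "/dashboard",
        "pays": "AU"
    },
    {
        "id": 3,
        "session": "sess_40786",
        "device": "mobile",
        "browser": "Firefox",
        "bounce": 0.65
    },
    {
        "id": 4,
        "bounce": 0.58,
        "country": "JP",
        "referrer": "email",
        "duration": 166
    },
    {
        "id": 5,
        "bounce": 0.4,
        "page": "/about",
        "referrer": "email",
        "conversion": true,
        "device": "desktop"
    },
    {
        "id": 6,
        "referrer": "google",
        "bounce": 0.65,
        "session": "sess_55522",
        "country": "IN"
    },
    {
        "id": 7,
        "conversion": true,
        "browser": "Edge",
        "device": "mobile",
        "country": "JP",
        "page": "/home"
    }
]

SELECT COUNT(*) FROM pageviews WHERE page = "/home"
1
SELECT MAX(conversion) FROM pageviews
True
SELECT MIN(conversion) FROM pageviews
False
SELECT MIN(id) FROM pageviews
1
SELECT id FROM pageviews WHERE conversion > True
[]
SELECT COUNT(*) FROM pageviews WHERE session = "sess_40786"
1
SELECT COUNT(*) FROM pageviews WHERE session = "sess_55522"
1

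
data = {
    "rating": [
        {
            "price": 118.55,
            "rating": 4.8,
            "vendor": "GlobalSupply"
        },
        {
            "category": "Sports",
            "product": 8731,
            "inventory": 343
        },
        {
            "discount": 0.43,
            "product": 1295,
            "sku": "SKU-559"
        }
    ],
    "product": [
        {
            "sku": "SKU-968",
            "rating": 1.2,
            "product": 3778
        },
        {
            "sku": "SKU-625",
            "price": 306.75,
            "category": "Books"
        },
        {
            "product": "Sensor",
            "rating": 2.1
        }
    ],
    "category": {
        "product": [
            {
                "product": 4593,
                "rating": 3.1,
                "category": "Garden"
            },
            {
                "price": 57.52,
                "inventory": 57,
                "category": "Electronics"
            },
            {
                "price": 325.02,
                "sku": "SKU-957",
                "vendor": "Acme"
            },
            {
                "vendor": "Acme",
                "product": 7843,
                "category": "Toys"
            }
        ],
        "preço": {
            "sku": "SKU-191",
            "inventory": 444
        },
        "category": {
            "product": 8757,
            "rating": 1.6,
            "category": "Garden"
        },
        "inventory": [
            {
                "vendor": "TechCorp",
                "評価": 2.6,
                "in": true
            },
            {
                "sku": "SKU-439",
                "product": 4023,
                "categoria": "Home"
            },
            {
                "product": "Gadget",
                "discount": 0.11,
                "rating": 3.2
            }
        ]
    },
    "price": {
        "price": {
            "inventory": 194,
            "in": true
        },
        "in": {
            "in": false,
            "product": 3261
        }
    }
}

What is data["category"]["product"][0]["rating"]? 3.1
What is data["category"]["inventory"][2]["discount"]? 0.11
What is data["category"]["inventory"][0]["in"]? True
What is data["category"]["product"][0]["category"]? "Garden"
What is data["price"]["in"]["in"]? False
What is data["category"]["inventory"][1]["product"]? 4023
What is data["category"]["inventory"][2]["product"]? "Gadget"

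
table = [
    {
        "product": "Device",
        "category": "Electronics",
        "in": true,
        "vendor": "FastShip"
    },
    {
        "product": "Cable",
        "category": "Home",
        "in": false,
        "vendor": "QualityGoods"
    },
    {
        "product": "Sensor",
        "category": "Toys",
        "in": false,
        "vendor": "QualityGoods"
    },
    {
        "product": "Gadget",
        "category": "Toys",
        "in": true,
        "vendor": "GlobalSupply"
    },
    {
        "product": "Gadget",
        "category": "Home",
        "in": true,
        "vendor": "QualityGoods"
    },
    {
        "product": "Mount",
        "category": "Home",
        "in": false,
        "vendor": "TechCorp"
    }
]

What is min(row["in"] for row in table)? False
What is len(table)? 6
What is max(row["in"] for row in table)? True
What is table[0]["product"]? "Device"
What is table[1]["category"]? "Home"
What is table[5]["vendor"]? "TechCorp"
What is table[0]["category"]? "Electronics"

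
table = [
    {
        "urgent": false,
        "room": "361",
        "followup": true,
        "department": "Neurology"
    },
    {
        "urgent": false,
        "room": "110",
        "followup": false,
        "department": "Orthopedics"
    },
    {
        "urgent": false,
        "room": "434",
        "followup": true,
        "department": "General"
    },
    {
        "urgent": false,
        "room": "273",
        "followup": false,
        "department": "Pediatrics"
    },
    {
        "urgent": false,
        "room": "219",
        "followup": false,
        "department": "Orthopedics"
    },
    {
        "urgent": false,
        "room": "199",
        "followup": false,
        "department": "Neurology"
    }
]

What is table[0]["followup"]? True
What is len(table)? 6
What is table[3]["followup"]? False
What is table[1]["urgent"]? False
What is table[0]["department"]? "Neurology"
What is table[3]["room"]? "273"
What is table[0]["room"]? "361"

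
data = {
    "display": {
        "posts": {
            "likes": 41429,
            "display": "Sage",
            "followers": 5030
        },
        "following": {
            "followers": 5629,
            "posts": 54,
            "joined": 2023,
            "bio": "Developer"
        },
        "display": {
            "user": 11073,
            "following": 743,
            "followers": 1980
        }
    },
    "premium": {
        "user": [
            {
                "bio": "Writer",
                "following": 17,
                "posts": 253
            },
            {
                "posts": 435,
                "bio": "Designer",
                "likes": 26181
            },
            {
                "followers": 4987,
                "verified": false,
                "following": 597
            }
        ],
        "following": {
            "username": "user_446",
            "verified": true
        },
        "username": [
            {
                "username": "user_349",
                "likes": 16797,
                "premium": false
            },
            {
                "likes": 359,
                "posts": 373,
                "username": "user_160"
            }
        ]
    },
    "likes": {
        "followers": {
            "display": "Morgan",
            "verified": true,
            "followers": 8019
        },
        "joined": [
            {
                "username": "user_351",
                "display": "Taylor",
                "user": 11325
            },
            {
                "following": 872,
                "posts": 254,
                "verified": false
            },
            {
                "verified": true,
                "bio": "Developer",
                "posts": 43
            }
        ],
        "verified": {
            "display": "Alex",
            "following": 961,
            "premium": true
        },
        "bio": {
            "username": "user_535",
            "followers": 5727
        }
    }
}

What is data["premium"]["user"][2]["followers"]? 4987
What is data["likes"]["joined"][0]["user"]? 11325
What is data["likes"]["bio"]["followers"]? 5727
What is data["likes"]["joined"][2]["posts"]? 43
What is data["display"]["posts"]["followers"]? 5030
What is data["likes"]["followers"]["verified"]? True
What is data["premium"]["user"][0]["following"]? 17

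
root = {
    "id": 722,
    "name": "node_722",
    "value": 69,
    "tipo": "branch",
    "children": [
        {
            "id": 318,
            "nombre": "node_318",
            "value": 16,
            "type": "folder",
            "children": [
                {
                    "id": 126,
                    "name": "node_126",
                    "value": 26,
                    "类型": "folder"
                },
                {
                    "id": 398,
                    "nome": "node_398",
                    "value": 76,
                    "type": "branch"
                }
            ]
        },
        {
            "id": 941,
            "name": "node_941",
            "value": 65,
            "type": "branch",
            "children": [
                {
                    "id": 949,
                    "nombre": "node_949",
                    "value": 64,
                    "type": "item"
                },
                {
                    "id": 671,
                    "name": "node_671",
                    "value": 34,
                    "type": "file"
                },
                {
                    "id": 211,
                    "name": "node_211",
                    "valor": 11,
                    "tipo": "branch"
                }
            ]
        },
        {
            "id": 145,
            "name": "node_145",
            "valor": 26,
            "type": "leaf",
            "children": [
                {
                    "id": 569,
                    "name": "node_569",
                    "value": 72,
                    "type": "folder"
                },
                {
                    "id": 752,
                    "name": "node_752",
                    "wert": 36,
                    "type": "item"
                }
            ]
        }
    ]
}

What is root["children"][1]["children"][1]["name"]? "node_671"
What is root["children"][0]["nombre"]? "node_318"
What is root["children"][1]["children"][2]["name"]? "node_211"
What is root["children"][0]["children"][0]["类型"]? "folder"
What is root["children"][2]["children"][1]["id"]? 752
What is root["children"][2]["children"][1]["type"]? "item"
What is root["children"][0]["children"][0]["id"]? 126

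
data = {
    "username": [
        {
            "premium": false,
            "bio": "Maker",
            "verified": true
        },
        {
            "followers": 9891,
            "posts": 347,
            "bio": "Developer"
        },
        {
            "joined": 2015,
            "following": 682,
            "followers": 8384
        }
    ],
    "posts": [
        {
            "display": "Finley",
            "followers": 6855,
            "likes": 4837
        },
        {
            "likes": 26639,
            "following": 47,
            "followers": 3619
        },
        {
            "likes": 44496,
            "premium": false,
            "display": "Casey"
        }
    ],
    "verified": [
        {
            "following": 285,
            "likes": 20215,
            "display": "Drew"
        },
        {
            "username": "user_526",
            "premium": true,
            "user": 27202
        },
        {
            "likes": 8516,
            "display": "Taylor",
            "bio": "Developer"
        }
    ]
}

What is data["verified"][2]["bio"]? "Developer"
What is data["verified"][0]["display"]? "Drew"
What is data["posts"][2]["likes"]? 44496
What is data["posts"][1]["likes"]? 26639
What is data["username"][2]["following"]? 682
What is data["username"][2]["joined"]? 2015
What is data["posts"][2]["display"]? "Casey"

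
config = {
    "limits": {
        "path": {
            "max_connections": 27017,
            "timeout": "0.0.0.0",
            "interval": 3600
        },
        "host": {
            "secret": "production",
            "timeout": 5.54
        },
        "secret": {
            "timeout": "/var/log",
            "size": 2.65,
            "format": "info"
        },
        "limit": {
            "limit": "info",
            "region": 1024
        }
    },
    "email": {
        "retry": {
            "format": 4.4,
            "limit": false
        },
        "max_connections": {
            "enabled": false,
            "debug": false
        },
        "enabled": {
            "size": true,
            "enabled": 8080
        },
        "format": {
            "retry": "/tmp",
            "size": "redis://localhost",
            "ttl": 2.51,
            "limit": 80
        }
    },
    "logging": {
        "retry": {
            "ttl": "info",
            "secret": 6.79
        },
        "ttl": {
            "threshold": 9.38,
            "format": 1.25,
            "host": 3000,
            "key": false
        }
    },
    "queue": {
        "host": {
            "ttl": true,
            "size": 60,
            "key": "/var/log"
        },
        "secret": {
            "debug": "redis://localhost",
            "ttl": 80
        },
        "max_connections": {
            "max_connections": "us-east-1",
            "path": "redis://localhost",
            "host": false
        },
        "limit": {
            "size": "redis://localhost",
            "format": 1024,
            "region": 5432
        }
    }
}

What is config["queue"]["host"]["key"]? "/var/log"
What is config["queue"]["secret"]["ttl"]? 80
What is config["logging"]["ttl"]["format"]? 1.25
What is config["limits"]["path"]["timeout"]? "0.0.0.0"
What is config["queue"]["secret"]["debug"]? "redis://localhost"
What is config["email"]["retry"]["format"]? 4.4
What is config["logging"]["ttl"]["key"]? False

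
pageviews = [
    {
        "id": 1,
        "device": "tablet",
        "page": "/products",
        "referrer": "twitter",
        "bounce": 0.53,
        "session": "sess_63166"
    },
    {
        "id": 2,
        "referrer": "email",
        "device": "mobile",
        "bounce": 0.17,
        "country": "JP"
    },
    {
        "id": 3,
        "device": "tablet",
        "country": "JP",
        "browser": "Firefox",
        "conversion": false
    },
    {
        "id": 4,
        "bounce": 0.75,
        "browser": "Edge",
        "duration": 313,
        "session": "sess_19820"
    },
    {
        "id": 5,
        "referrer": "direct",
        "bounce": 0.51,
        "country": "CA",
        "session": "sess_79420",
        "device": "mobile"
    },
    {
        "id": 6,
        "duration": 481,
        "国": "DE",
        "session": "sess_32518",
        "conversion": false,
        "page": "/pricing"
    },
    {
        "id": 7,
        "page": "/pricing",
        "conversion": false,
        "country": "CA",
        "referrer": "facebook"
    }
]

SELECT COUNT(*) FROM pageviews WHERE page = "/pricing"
2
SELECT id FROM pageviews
[1, 2, 3, 4, 5, 6, 7]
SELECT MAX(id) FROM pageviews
7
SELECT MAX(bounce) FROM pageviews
0.75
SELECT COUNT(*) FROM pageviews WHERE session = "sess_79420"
1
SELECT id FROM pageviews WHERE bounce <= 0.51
[2, 5]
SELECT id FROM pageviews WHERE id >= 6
[6, 7]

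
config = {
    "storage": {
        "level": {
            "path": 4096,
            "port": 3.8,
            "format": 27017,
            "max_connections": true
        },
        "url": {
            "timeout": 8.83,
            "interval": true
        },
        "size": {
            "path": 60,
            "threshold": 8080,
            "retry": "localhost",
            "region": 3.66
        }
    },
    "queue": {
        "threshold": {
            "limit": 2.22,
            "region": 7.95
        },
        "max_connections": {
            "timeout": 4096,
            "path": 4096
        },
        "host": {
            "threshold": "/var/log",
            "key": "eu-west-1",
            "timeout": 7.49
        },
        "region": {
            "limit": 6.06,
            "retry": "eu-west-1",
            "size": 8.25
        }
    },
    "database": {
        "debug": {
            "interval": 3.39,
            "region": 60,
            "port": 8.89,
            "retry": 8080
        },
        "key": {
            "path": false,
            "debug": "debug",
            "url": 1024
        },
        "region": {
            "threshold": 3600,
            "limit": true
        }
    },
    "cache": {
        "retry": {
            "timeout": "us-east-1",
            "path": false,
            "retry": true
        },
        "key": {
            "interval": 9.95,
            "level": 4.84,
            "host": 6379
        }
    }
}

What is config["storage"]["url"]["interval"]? True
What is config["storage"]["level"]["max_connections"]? True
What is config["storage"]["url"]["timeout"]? 8.83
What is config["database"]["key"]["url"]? 1024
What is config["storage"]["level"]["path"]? 4096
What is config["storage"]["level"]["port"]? 3.8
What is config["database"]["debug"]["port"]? 8.89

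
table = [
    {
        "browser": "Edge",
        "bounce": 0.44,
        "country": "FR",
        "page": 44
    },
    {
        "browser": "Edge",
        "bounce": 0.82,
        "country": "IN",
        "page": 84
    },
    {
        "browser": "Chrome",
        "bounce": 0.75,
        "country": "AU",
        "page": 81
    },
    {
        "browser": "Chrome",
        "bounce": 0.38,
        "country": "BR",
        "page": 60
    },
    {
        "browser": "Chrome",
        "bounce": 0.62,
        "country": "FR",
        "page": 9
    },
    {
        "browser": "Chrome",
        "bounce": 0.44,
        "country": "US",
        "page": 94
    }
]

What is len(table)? 6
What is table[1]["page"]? 84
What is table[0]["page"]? 44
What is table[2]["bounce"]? 0.75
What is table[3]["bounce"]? 0.38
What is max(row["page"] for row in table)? 94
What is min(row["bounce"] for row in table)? 0.38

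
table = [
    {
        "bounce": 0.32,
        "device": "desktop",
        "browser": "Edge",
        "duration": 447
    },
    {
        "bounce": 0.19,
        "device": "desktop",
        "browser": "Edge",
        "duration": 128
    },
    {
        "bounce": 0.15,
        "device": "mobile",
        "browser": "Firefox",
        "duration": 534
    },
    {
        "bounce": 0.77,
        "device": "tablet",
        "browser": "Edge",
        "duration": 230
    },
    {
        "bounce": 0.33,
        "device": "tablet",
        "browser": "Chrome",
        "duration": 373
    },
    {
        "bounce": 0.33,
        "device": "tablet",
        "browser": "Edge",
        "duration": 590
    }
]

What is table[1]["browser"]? "Edge"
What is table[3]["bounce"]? 0.77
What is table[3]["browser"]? "Edge"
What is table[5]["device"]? "tablet"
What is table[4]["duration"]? 373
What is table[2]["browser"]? "Firefox"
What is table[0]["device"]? "desktop"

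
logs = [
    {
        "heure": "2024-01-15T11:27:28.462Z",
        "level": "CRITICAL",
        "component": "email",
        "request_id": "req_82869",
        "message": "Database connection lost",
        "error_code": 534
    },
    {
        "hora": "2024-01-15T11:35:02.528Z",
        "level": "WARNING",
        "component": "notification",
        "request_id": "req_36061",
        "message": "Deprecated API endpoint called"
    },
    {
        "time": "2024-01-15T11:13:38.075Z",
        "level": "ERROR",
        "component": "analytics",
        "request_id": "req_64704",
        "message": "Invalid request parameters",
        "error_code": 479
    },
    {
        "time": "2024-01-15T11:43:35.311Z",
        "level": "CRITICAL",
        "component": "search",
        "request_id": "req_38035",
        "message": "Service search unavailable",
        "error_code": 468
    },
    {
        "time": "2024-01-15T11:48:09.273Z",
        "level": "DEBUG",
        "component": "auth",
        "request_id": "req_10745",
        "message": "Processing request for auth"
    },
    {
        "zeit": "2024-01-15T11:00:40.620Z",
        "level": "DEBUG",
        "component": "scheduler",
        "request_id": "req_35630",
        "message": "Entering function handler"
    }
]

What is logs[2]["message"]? "Invalid request parameters"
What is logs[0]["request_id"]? "req_82869"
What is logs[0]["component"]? "email"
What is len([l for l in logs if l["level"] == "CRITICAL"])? 2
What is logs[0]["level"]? "CRITICAL"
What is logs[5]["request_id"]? "req_35630"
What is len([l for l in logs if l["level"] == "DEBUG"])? 2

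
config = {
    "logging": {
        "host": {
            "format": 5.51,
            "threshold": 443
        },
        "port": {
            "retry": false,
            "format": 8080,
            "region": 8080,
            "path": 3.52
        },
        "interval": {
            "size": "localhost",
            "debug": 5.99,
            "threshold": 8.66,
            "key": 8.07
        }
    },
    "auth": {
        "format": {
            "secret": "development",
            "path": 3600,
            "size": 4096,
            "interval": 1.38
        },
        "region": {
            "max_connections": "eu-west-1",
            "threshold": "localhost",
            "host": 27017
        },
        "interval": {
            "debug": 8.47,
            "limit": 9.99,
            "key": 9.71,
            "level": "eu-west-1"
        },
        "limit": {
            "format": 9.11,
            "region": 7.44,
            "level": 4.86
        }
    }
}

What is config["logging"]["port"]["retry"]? False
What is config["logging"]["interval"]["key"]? 8.07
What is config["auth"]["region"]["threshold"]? "localhost"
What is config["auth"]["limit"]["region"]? 7.44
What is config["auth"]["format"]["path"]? 3600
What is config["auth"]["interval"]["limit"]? 9.99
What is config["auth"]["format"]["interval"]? 1.38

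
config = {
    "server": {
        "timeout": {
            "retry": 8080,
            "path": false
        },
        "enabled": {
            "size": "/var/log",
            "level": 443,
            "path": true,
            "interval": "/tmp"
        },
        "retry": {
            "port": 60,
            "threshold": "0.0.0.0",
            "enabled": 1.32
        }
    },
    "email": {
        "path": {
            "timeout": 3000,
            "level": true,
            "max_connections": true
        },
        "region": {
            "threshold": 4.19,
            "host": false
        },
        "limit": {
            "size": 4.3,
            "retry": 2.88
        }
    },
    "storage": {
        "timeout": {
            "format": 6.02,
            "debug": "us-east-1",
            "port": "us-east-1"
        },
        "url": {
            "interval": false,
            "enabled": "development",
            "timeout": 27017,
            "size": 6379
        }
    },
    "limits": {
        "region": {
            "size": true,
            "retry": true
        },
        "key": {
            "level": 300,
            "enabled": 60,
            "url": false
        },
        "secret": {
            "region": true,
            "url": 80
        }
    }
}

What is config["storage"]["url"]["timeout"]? 27017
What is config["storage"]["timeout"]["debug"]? "us-east-1"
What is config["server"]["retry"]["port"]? 60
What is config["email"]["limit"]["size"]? 4.3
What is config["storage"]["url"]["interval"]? False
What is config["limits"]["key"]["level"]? 300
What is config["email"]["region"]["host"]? False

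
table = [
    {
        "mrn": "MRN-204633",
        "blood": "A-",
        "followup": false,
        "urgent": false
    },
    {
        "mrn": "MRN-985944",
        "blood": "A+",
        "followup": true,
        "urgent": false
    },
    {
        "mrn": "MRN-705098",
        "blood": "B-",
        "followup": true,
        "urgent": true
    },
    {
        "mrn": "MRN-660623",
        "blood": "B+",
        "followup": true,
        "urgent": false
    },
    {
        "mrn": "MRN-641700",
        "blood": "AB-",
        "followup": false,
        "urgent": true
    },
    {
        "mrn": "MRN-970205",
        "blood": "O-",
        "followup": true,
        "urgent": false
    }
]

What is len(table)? 6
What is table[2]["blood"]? "B-"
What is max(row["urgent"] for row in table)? True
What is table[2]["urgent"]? True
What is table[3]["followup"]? True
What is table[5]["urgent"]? False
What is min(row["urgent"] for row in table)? False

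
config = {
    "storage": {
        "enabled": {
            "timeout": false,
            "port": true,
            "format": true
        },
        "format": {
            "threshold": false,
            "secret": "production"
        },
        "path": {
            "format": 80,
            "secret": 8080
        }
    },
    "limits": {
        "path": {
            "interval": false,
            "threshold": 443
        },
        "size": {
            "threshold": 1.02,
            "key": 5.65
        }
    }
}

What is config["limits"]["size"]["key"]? 5.65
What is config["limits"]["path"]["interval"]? False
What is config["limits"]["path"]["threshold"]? 443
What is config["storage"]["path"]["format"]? 80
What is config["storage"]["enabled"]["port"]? True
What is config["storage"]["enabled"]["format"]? True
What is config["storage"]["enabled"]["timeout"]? False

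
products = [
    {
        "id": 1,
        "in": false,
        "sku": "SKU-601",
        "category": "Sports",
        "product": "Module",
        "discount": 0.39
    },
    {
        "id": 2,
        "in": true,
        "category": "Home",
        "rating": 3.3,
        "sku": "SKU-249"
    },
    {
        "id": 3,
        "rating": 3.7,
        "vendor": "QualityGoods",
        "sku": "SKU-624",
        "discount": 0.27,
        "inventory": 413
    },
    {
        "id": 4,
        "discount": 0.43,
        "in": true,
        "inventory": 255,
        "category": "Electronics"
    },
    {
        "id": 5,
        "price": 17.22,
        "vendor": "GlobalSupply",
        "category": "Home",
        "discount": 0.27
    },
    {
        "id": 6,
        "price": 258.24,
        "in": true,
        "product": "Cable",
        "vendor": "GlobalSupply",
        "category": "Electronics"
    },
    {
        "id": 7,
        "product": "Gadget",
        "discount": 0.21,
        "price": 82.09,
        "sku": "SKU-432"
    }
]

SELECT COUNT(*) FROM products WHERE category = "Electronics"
2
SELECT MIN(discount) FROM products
0.21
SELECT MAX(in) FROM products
True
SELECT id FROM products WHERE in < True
[1]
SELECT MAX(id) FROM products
7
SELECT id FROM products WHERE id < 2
[1]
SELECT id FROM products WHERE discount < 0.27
[7]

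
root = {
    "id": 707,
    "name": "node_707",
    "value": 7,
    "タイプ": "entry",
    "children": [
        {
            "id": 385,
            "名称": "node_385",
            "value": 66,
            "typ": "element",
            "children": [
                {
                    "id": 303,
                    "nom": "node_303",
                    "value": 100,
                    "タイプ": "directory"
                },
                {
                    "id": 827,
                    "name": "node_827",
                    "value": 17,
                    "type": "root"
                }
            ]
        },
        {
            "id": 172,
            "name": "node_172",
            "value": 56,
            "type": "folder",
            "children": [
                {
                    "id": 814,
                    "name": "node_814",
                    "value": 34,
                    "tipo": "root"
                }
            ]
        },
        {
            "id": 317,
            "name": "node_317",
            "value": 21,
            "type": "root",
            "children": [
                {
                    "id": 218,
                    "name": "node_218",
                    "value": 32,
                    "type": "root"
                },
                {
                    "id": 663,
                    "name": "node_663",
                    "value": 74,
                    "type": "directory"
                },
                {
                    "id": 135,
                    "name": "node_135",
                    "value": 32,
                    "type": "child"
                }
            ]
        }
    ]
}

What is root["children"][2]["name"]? "node_317"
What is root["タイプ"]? "entry"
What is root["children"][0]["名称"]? "node_385"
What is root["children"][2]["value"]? 21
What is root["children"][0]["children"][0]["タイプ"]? "directory"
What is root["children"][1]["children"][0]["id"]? 814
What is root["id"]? 707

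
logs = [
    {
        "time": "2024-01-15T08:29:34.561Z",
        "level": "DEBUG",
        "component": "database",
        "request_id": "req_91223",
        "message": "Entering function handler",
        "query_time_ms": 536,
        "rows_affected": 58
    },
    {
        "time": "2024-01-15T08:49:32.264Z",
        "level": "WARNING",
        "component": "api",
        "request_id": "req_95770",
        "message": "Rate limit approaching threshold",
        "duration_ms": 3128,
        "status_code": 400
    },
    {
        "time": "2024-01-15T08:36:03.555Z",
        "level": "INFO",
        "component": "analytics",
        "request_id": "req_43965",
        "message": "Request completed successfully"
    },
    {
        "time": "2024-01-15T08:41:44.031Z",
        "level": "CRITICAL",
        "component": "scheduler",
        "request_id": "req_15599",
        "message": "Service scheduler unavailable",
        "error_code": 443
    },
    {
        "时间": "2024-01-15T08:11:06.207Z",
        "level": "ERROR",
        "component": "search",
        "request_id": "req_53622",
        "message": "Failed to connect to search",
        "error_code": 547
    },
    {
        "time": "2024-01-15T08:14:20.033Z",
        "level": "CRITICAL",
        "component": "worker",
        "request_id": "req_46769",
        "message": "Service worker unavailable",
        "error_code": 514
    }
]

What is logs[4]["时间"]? "2024-01-15T08:11:06.207Z"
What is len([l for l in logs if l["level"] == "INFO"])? 1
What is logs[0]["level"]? "DEBUG"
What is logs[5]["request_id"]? "req_46769"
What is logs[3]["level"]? "CRITICAL"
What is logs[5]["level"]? "CRITICAL"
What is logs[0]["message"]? "Entering function handler"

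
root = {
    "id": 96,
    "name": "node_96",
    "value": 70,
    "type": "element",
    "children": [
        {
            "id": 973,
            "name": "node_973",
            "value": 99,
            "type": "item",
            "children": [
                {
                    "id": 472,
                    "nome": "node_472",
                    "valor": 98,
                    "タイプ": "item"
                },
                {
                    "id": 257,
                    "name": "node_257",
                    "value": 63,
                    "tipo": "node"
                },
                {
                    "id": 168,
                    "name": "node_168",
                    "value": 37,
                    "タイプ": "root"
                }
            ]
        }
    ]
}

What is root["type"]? "element"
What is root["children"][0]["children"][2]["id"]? 168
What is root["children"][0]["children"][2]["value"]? 37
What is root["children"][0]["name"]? "node_973"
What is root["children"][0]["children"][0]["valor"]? 98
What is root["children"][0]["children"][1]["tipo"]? "node"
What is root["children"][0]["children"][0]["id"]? 472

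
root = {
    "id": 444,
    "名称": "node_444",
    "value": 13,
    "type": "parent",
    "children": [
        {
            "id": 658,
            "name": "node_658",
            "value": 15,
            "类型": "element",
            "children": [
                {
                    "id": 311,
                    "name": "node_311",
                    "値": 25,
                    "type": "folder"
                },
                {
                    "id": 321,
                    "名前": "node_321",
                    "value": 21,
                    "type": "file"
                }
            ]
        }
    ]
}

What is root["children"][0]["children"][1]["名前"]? "node_321"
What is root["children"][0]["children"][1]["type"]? "file"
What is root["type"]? "parent"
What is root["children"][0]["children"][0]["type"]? "folder"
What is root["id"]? 444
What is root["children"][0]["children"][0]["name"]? "node_311"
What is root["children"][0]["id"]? 658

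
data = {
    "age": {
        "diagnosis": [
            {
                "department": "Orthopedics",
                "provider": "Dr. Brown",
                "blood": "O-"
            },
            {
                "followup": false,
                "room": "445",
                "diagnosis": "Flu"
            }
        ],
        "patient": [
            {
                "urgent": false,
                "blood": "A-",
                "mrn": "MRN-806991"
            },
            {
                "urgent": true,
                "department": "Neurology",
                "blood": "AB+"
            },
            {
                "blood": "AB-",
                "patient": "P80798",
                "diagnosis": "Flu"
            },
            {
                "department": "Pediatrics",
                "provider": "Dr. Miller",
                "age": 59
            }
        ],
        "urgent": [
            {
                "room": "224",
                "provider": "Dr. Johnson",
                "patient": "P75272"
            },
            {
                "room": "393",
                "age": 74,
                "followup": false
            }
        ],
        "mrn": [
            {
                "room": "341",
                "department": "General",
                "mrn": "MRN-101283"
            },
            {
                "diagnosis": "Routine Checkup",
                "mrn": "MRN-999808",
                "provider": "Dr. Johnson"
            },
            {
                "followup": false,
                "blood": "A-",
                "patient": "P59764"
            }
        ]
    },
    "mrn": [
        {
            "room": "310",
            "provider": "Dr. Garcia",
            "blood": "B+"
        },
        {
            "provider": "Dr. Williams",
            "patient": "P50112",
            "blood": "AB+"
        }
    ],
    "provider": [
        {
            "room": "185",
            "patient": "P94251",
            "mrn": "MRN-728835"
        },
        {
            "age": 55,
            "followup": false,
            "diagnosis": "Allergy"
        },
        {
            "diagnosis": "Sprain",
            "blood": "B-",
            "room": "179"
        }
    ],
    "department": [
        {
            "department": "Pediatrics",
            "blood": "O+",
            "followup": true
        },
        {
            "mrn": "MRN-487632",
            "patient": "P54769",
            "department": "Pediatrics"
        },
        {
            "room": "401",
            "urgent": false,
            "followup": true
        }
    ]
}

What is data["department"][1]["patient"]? "P54769"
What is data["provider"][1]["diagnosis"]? "Allergy"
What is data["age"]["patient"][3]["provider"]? "Dr. Miller"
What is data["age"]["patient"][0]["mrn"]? "MRN-806991"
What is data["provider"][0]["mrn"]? "MRN-728835"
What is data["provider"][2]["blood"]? "B-"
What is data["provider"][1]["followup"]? False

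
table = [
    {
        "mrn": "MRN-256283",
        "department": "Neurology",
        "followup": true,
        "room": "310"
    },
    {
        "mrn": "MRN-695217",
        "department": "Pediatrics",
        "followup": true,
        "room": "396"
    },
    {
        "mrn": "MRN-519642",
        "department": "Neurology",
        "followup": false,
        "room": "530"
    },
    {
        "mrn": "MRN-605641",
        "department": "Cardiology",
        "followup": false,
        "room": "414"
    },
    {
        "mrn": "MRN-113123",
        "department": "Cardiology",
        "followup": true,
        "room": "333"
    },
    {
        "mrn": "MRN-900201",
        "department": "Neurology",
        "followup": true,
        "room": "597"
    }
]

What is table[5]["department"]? "Neurology"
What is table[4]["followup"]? True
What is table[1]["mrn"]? "MRN-695217"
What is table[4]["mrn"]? "MRN-113123"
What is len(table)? 6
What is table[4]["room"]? "333"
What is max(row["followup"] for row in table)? True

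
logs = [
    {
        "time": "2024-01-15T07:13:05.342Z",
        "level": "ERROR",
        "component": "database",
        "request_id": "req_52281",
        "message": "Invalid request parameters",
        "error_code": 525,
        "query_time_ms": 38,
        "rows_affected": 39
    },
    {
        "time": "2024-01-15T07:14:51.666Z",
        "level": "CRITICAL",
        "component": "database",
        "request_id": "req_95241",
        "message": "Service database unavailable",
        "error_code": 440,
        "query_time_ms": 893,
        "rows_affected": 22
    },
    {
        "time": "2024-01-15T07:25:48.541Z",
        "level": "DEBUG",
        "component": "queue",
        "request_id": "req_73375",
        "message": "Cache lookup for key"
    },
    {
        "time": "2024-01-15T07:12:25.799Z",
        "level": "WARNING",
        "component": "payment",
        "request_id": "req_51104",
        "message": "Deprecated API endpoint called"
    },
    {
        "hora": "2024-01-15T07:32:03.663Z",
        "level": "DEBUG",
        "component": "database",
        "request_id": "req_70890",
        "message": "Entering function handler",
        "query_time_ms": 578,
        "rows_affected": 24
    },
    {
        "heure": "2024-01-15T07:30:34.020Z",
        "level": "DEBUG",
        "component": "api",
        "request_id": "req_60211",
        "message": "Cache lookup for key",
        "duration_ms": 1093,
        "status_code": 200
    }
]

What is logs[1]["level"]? "CRITICAL"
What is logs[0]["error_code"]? 525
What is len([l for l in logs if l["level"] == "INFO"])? 0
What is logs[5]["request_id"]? "req_60211"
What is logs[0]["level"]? "ERROR"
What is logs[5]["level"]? "DEBUG"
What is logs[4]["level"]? "DEBUG"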